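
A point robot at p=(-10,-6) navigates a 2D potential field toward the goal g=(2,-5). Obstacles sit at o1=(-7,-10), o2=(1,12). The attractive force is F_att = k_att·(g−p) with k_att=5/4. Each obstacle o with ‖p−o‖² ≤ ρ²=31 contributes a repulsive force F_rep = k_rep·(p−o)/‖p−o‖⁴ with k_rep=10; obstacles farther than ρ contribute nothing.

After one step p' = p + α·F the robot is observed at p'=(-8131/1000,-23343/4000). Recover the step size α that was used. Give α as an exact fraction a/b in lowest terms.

α = 1/8

F_att = 5/4·(g−p) = 5/4·(12,1) = (15.0000,1.2500)
o1: d²=25 ≤ ρ²=31; F_rep = 10·(-3,4)/25² = (-0.0480,0.0640)
o2: d²=445 > ρ²=31 → inactive
F = F_att + ΣF_rep = (14.9520,1.3140)
Δp = p'−p = (1.8690,0.1643); α = Δx/Fx = (1869/1000) / (1869/125) = 1/8
check: Δy/Fy = (657/4000) / (657/500) = 1/8 ✓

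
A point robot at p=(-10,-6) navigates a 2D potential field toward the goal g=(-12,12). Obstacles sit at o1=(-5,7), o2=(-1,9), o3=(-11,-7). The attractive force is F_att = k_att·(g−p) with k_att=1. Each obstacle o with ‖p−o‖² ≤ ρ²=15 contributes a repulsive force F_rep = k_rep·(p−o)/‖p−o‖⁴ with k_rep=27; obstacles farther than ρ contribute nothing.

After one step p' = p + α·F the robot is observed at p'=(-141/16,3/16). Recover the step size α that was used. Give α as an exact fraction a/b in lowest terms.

F_att = 1·(g−p) = 1·(-2,18) = (-2.0000,18.0000)
o1: d²=194 > ρ²=15 → inactive
o2: d²=306 > ρ²=15 → inactive
o3: d²=2 ≤ ρ²=15; F_rep = 27·(1,1)/2² = (6.7500,6.7500)
F = F_att + ΣF_rep = (4.7500,24.7500)
Δp = p'−p = (1.1875,6.1875); α = Δx/Fx = (19/16) / (19/4) = 1/4
check: Δy/Fy = (99/16) / (99/4) = 1/4 ✓

α = 1/4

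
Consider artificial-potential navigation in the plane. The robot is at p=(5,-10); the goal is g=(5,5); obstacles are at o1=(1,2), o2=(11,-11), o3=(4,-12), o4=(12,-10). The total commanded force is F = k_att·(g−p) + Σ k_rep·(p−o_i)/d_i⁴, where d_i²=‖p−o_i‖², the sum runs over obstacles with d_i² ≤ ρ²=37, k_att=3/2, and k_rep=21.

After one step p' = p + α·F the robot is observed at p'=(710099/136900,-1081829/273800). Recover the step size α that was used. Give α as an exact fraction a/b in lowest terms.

F_att = 3/2·(g−p) = 3/2·(0,15) = (0.0000,22.5000)
o1: d²=160 > ρ²=37 → inactive
o2: d²=37 ≤ ρ²=37; F_rep = 21·(-6,1)/37² = (-0.0920,0.0153)
o3: d²=5 ≤ ρ²=37; F_rep = 21·(1,2)/5² = (0.8400,1.6800)
o4: d²=49 > ρ²=37 → inactive
F = F_att + ΣF_rep = (0.7480,24.1953)
Δp = p'−p = (0.1870,6.0488); α = Δx/Fx = (25599/136900) / (25599/34225) = 1/4
check: Δy/Fy = (1656171/273800) / (1656171/68450) = 1/4 ✓

α = 1/4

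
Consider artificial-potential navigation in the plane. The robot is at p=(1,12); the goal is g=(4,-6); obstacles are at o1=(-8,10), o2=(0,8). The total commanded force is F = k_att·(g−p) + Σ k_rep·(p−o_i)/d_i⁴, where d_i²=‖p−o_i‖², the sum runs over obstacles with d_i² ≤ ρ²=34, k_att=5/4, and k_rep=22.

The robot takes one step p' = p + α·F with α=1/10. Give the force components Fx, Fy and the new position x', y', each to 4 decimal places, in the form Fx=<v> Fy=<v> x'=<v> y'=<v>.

F_att = 5/4·(g−p) = 5/4·(3,-18) = (3.7500,-22.5000)
o1: d²=85 > ρ²=34 → inactive
o2: d²=17 ≤ ρ²=34; F_rep = 22·(1,4)/17² = (0.0761,0.3045)
F = F_att + ΣF_rep = (3.8261,-22.1955)
p' = p + 1/10·F = (1.3826,9.7804)

Fx=3.8261 Fy=-22.1955 x'=1.3826 y'=9.7804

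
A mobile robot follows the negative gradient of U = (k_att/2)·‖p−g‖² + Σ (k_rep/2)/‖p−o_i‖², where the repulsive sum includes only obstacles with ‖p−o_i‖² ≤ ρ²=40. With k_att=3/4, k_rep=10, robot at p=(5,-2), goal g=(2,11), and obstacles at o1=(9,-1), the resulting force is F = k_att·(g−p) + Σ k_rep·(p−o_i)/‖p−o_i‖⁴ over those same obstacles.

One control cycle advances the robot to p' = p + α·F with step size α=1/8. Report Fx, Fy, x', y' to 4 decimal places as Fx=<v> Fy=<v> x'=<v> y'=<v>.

Fx=-2.3884 Fy=9.7154 x'=4.7014 y'=-0.7856

F_att = 3/4·(g−p) = 3/4·(-3,13) = (-2.2500,9.7500)
o1: d²=17 ≤ ρ²=40; F_rep = 10·(-4,-1)/17² = (-0.1384,-0.0346)
F = F_att + ΣF_rep = (-2.3884,9.7154)
p' = p + 1/8·F = (4.7014,-0.7856)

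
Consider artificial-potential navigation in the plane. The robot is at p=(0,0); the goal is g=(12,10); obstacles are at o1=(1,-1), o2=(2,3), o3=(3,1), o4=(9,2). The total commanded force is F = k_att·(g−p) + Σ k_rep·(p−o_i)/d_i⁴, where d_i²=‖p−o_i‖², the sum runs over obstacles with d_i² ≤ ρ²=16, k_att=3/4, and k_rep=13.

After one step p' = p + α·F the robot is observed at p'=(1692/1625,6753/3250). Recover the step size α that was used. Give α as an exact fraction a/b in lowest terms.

F_att = 3/4·(g−p) = 3/4·(12,10) = (9.0000,7.5000)
o1: d²=2 ≤ ρ²=16; F_rep = 13·(-1,1)/2² = (-3.2500,3.2500)
o2: d²=13 ≤ ρ²=16; F_rep = 13·(-2,-3)/13² = (-0.1538,-0.2308)
o3: d²=10 ≤ ρ²=16; F_rep = 13·(-3,-1)/10² = (-0.3900,-0.1300)
o4: d²=85 > ρ²=16 → inactive
F = F_att + ΣF_rep = (5.2062,10.3892)
Δp = p'−p = (1.0412,2.0778); α = Δx/Fx = (1692/1625) / (1692/325) = 1/5
check: Δy/Fy = (6753/3250) / (6753/650) = 1/5 ✓

α = 1/5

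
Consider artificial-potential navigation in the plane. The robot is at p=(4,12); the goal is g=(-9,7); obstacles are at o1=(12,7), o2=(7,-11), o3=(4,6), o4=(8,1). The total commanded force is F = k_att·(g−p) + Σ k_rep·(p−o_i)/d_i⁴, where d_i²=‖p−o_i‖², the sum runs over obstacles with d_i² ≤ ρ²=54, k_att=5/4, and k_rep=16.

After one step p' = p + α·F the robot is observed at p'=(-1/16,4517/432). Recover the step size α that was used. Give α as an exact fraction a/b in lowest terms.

α = 1/4

F_att = 5/4·(g−p) = 5/4·(-13,-5) = (-16.2500,-6.2500)
o1: d²=89 > ρ²=54 → inactive
o2: d²=538 > ρ²=54 → inactive
o3: d²=36 ≤ ρ²=54; F_rep = 16·(0,6)/36² = (0.0000,0.0741)
o4: d²=137 > ρ²=54 → inactive
F = F_att + ΣF_rep = (-16.2500,-6.1759)
Δp = p'−p = (-4.0625,-1.5440); α = Δx/Fx = (-65/16) / (-65/4) = 1/4
check: Δy/Fy = (-667/432) / (-667/108) = 1/4 ✓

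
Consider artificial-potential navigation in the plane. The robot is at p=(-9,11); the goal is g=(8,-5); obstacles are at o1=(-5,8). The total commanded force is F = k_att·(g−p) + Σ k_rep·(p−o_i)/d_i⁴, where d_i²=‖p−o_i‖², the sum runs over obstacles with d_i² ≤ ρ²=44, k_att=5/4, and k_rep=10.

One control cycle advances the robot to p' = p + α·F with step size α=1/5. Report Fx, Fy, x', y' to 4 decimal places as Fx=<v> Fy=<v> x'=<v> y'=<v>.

F_att = 5/4·(g−p) = 5/4·(17,-16) = (21.2500,-20.0000)
o1: d²=25 ≤ ρ²=44; F_rep = 10·(-4,3)/25² = (-0.0640,0.0480)
F = F_att + ΣF_rep = (21.1860,-19.9520)
p' = p + 1/5·F = (-4.7628,7.0096)

Fx=21.1860 Fy=-19.9520 x'=-4.7628 y'=7.0096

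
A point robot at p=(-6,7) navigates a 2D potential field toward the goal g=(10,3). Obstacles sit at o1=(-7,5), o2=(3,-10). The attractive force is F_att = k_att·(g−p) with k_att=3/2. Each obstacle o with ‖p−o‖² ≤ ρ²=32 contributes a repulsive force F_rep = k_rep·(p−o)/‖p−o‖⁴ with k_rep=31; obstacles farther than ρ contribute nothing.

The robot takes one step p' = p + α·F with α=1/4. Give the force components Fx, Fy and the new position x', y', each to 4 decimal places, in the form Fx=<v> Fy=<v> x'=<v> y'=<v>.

F_att = 3/2·(g−p) = 3/2·(16,-4) = (24.0000,-6.0000)
o1: d²=5 ≤ ρ²=32; F_rep = 31·(1,2)/5² = (1.2400,2.4800)
o2: d²=370 > ρ²=32 → inactive
F = F_att + ΣF_rep = (25.2400,-3.5200)
p' = p + 1/4·F = (0.3100,6.1200)

Fx=25.2400 Fy=-3.5200 x'=0.3100 y'=6.1200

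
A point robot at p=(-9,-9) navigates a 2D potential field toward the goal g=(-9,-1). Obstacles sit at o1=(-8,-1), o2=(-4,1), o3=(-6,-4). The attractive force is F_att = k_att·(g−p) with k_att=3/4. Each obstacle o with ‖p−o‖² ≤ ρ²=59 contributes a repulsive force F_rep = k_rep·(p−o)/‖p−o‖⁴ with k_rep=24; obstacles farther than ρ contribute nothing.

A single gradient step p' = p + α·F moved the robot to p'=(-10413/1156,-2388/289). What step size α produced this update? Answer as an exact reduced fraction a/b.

α = 1/8

F_att = 3/4·(g−p) = 3/4·(0,8) = (0.0000,6.0000)
o1: d²=65 > ρ²=59 → inactive
o2: d²=125 > ρ²=59 → inactive
o3: d²=34 ≤ ρ²=59; F_rep = 24·(-3,-5)/34² = (-0.0623,-0.1038)
F = F_att + ΣF_rep = (-0.0623,5.8962)
Δp = p'−p = (-0.0078,0.7370); α = Δx/Fx = (-9/1156) / (-18/289) = 1/8
check: Δy/Fy = (213/289) / (1704/289) = 1/8 ✓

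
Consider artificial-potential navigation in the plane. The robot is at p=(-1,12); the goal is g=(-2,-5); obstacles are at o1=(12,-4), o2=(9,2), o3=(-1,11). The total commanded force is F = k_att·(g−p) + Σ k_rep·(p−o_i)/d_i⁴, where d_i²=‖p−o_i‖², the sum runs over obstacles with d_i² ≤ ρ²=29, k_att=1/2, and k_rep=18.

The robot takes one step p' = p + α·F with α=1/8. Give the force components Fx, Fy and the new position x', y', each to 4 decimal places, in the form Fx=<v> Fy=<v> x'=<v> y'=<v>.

F_att = 1/2·(g−p) = 1/2·(-1,-17) = (-0.5000,-8.5000)
o1: d²=425 > ρ²=29 → inactive
o2: d²=200 > ρ²=29 → inactive
o3: d²=1 ≤ ρ²=29; F_rep = 18·(0,1)/1² = (0.0000,18.0000)
F = F_att + ΣF_rep = (-0.5000,9.5000)
p' = p + 1/8·F = (-1.0625,13.1875)

Fx=-0.5000 Fy=9.5000 x'=-1.0625 y'=13.1875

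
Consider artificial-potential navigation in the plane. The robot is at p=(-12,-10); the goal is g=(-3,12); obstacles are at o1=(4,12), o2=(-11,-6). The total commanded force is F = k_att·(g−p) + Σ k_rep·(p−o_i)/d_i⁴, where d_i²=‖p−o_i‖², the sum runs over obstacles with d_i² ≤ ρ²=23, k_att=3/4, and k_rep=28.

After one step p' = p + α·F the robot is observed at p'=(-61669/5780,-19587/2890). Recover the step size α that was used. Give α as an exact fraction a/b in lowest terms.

α = 1/5

F_att = 3/4·(g−p) = 3/4·(9,22) = (6.7500,16.5000)
o1: d²=740 > ρ²=23 → inactive
o2: d²=17 ≤ ρ²=23; F_rep = 28·(-1,-4)/17² = (-0.0969,-0.3875)
F = F_att + ΣF_rep = (6.6531,16.1125)
Δp = p'−p = (1.3306,3.2225); α = Δx/Fx = (7691/5780) / (7691/1156) = 1/5
check: Δy/Fy = (9313/2890) / (9313/578) = 1/5 ✓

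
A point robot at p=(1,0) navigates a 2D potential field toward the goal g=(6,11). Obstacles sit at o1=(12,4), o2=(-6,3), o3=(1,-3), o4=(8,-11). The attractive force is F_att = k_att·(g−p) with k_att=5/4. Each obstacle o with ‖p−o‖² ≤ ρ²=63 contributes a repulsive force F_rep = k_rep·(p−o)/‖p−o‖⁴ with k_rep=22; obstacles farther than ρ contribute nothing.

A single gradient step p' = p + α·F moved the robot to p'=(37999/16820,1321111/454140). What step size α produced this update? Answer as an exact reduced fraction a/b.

α = 1/5

F_att = 5/4·(g−p) = 5/4·(5,11) = (6.2500,13.7500)
o1: d²=137 > ρ²=63 → inactive
o2: d²=58 ≤ ρ²=63; F_rep = 22·(7,-3)/58² = (0.0458,-0.0196)
o3: d²=9 ≤ ρ²=63; F_rep = 22·(0,3)/9² = (0.0000,0.8148)
o4: d²=170 > ρ²=63 → inactive
F = F_att + ΣF_rep = (6.2958,14.5452)
Δp = p'−p = (1.2592,2.9090); α = Δx/Fx = (21179/16820) / (21179/3364) = 1/5
check: Δy/Fy = (1321111/454140) / (1321111/90828) = 1/5 ✓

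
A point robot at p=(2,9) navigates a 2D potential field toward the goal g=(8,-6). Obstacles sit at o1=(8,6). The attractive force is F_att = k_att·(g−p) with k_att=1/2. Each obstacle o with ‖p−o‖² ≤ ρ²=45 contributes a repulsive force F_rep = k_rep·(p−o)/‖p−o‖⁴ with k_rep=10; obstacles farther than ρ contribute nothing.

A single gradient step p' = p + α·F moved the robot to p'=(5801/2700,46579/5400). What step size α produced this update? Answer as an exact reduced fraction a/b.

α = 1/20

F_att = 1/2·(g−p) = 1/2·(6,-15) = (3.0000,-7.5000)
o1: d²=45 ≤ ρ²=45; F_rep = 10·(-6,3)/45² = (-0.0296,0.0148)
F = F_att + ΣF_rep = (2.9704,-7.4852)
Δp = p'−p = (0.1485,-0.3743); α = Δx/Fx = (401/2700) / (401/135) = 1/20
check: Δy/Fy = (-2021/5400) / (-2021/270) = 1/20 ✓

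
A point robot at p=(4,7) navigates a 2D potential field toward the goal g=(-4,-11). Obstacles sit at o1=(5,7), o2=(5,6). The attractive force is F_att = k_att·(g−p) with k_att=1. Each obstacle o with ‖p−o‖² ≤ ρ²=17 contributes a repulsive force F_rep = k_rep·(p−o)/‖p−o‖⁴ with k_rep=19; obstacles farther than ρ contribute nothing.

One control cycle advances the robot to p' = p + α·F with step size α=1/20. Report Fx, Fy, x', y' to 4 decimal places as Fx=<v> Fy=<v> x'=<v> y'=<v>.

Fx=-31.7500 Fy=-13.2500 x'=2.4125 y'=6.3375

F_att = 1·(g−p) = 1·(-8,-18) = (-8.0000,-18.0000)
o1: d²=1 ≤ ρ²=17; F_rep = 19·(-1,0)/1² = (-19.0000,0.0000)
o2: d²=2 ≤ ρ²=17; F_rep = 19·(-1,1)/2² = (-4.7500,4.7500)
F = F_att + ΣF_rep = (-31.7500,-13.2500)
p' = p + 1/20·F = (2.4125,6.3375)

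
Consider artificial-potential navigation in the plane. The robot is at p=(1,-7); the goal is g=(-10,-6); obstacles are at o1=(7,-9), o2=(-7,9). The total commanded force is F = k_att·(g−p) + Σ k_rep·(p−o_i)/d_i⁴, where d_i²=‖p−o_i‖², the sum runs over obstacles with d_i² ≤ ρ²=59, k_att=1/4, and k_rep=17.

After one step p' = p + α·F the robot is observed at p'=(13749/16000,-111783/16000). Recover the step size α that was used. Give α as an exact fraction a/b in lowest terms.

F_att = 1/4·(g−p) = 1/4·(-11,1) = (-2.7500,0.2500)
o1: d²=40 ≤ ρ²=59; F_rep = 17·(-6,2)/40² = (-0.0638,0.0213)
o2: d²=320 > ρ²=59 → inactive
F = F_att + ΣF_rep = (-2.8138,0.2712)
Δp = p'−p = (-0.1407,0.0136); α = Δx/Fx = (-2251/16000) / (-2251/800) = 1/20
check: Δy/Fy = (217/16000) / (217/800) = 1/20 ✓

α = 1/20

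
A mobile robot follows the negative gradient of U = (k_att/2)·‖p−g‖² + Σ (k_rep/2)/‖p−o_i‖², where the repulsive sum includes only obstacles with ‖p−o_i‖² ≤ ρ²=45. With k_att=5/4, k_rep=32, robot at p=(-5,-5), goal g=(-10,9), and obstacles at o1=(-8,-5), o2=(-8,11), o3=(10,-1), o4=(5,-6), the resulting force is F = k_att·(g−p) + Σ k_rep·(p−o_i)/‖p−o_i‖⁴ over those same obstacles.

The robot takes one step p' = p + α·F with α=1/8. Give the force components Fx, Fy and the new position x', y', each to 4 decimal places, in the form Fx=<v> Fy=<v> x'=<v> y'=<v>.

F_att = 5/4·(g−p) = 5/4·(-5,14) = (-6.2500,17.5000)
o1: d²=9 ≤ ρ²=45; F_rep = 32·(3,0)/9² = (1.1852,0.0000)
o2: d²=265 > ρ²=45 → inactive
o3: d²=241 > ρ²=45 → inactive
o4: d²=101 > ρ²=45 → inactive
F = F_att + ΣF_rep = (-5.0648,17.5000)
p' = p + 1/8·F = (-5.6331,-2.8125)

Fx=-5.0648 Fy=17.5000 x'=-5.6331 y'=-2.8125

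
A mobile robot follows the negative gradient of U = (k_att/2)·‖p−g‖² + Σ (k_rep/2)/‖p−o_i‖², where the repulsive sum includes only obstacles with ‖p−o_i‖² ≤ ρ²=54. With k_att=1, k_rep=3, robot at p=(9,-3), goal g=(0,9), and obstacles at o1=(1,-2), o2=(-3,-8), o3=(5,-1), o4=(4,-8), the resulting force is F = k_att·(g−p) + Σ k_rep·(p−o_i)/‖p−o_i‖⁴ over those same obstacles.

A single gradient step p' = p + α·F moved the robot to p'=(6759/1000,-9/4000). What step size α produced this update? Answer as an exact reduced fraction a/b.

F_att = 1·(g−p) = 1·(-9,12) = (-9.0000,12.0000)
o1: d²=65 > ρ²=54 → inactive
o2: d²=169 > ρ²=54 → inactive
o3: d²=20 ≤ ρ²=54; F_rep = 3·(4,-2)/20² = (0.0300,-0.0150)
o4: d²=50 ≤ ρ²=54; F_rep = 3·(5,5)/50² = (0.0060,0.0060)
F = F_att + ΣF_rep = (-8.9640,11.9910)
Δp = p'−p = (-2.2410,2.9977); α = Δx/Fx = (-2241/1000) / (-2241/250) = 1/4
check: Δy/Fy = (11991/4000) / (11991/1000) = 1/4 ✓

α = 1/4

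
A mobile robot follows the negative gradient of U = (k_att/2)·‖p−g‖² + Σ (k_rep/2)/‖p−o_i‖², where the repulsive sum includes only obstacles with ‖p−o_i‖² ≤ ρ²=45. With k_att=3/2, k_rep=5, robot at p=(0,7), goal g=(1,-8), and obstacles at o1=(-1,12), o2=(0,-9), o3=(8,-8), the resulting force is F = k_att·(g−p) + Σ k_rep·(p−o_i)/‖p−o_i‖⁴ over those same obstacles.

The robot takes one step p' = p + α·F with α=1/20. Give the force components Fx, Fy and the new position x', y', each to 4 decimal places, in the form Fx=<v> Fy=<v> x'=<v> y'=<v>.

Fx=1.5074 Fy=-22.5370 x'=0.0754 y'=5.8732

F_att = 3/2·(g−p) = 3/2·(1,-15) = (1.5000,-22.5000)
o1: d²=26 ≤ ρ²=45; F_rep = 5·(1,-5)/26² = (0.0074,-0.0370)
o2: d²=256 > ρ²=45 → inactive
o3: d²=289 > ρ²=45 → inactive
F = F_att + ΣF_rep = (1.5074,-22.5370)
p' = p + 1/20·F = (0.0754,5.8732)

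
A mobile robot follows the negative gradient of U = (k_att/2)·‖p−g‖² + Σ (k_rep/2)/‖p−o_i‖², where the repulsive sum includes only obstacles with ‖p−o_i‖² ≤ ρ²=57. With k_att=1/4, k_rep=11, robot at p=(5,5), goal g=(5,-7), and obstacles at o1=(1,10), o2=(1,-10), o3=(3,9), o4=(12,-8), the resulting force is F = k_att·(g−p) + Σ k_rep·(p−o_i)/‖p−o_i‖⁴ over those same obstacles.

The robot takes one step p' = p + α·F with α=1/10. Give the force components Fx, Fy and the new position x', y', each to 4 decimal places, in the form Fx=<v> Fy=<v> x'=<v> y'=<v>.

F_att = 1/4·(g−p) = 1/4·(0,-12) = (0.0000,-3.0000)
o1: d²=41 ≤ ρ²=57; F_rep = 11·(4,-5)/41² = (0.0262,-0.0327)
o2: d²=241 > ρ²=57 → inactive
o3: d²=20 ≤ ρ²=57; F_rep = 11·(2,-4)/20² = (0.0550,-0.1100)
o4: d²=218 > ρ²=57 → inactive
F = F_att + ΣF_rep = (0.0812,-3.1427)
p' = p + 1/10·F = (5.0081,4.6857)

Fx=0.0812 Fy=-3.1427 x'=5.0081 y'=4.6857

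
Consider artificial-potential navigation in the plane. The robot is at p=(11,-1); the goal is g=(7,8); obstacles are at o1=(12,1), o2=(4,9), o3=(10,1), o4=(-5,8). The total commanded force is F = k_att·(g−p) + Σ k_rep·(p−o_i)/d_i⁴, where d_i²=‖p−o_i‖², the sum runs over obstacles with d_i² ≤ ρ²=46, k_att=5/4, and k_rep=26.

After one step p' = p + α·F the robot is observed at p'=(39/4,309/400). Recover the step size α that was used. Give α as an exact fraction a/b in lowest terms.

α = 1/4

F_att = 5/4·(g−p) = 5/4·(-4,9) = (-5.0000,11.2500)
o1: d²=5 ≤ ρ²=46; F_rep = 26·(-1,-2)/5² = (-1.0400,-2.0800)
o2: d²=149 > ρ²=46 → inactive
o3: d²=5 ≤ ρ²=46; F_rep = 26·(1,-2)/5² = (1.0400,-2.0800)
o4: d²=337 > ρ²=46 → inactive
F = F_att + ΣF_rep = (-5.0000,7.0900)
Δp = p'−p = (-1.2500,1.7725); α = Δx/Fx = (-5/4) / (-5) = 1/4
check: Δy/Fy = (709/400) / (709/100) = 1/4 ✓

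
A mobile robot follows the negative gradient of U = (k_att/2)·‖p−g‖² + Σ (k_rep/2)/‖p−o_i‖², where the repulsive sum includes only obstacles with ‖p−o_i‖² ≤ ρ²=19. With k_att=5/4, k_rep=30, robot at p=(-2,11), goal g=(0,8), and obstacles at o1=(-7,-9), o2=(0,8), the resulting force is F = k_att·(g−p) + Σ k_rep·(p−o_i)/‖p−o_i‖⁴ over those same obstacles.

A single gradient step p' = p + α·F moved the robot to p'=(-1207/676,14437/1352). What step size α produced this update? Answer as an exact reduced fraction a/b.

F_att = 5/4·(g−p) = 5/4·(2,-3) = (2.5000,-3.7500)
o1: d²=425 > ρ²=19 → inactive
o2: d²=13 ≤ ρ²=19; F_rep = 30·(-2,3)/13² = (-0.3550,0.5325)
F = F_att + ΣF_rep = (2.1450,-3.2175)
Δp = p'−p = (0.2145,-0.3217); α = Δx/Fx = (145/676) / (725/338) = 1/10
check: Δy/Fy = (-435/1352) / (-2175/676) = 1/10 ✓

α = 1/10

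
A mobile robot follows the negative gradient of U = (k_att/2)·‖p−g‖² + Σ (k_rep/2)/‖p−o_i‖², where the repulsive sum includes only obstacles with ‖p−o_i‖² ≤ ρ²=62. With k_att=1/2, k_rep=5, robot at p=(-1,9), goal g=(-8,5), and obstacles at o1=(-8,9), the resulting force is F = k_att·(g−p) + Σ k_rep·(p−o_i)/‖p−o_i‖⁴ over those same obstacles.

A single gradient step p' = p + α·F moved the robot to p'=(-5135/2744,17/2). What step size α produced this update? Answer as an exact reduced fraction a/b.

α = 1/4

F_att = 1/2·(g−p) = 1/2·(-7,-4) = (-3.5000,-2.0000)
o1: d²=49 ≤ ρ²=62; F_rep = 5·(7,0)/49² = (0.0146,0.0000)
F = F_att + ΣF_rep = (-3.4854,-2.0000)
Δp = p'−p = (-0.8714,-0.5000); α = Δx/Fx = (-2391/2744) / (-2391/686) = 1/4
check: Δy/Fy = (-1/2) / (-2) = 1/4 ✓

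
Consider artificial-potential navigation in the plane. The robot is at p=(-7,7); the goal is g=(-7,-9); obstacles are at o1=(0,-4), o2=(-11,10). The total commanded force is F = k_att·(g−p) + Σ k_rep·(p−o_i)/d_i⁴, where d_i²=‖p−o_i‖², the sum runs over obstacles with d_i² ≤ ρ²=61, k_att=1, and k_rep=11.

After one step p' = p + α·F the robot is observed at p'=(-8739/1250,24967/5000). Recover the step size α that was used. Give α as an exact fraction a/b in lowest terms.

F_att = 1·(g−p) = 1·(0,-16) = (0.0000,-16.0000)
o1: d²=170 > ρ²=61 → inactive
o2: d²=25 ≤ ρ²=61; F_rep = 11·(4,-3)/25² = (0.0704,-0.0528)
F = F_att + ΣF_rep = (0.0704,-16.0528)
Δp = p'−p = (0.0088,-2.0066); α = Δx/Fx = (11/1250) / (44/625) = 1/8
check: Δy/Fy = (-10033/5000) / (-10033/625) = 1/8 ✓

α = 1/8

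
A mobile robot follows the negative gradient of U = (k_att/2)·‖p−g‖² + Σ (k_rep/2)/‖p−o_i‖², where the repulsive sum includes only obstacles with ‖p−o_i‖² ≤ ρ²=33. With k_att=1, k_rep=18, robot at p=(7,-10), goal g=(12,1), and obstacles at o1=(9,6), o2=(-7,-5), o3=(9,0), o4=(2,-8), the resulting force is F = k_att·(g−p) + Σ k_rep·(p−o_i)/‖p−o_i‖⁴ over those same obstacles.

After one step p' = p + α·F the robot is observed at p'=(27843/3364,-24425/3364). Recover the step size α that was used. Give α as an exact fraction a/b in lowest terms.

F_att = 1·(g−p) = 1·(5,11) = (5.0000,11.0000)
o1: d²=260 > ρ²=33 → inactive
o2: d²=221 > ρ²=33 → inactive
o3: d²=104 > ρ²=33 → inactive
o4: d²=29 ≤ ρ²=33; F_rep = 18·(5,-2)/29² = (0.1070,-0.0428)
F = F_att + ΣF_rep = (5.1070,10.9572)
Δp = p'−p = (1.2768,2.7393); α = Δx/Fx = (4295/3364) / (4295/841) = 1/4
check: Δy/Fy = (9215/3364) / (9215/841) = 1/4 ✓

α = 1/4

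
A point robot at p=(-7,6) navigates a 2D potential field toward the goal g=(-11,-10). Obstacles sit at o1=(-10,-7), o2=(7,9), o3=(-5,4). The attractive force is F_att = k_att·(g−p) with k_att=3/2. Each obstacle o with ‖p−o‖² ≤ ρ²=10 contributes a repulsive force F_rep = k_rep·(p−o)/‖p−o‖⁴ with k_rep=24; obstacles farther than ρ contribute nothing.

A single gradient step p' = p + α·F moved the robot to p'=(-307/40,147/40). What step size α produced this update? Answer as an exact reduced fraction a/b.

α = 1/10

F_att = 3/2·(g−p) = 3/2·(-4,-16) = (-6.0000,-24.0000)
o1: d²=178 > ρ²=10 → inactive
o2: d²=205 > ρ²=10 → inactive
o3: d²=8 ≤ ρ²=10; F_rep = 24·(-2,2)/8² = (-0.7500,0.7500)
F = F_att + ΣF_rep = (-6.7500,-23.2500)
Δp = p'−p = (-0.6750,-2.3250); α = Δx/Fx = (-27/40) / (-27/4) = 1/10
check: Δy/Fy = (-93/40) / (-93/4) = 1/10 ✓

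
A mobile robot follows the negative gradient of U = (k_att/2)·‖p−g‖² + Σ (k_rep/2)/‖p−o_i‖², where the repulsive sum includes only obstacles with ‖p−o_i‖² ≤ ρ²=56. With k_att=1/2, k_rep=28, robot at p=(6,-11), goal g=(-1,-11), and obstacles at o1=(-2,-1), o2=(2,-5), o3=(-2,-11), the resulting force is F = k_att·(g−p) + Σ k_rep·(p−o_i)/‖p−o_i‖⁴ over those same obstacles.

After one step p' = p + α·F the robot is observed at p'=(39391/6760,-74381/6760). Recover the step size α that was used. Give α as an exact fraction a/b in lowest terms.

α = 1/20

F_att = 1/2·(g−p) = 1/2·(-7,0) = (-3.5000,0.0000)
o1: d²=164 > ρ²=56 → inactive
o2: d²=52 ≤ ρ²=56; F_rep = 28·(4,-6)/52² = (0.0414,-0.0621)
o3: d²=64 > ρ²=56 → inactive
F = F_att + ΣF_rep = (-3.4586,-0.0621)
Δp = p'−p = (-0.1729,-0.0031); α = Δx/Fx = (-1169/6760) / (-1169/338) = 1/20
check: Δy/Fy = (-21/6760) / (-21/338) = 1/20 ✓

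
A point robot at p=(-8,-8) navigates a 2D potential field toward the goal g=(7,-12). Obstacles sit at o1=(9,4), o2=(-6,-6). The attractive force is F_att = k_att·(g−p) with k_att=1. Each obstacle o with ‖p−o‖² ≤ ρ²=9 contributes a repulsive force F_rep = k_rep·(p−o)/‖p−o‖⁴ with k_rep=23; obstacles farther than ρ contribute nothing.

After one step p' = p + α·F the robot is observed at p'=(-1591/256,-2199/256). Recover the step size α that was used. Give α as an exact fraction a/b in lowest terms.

F_att = 1·(g−p) = 1·(15,-4) = (15.0000,-4.0000)
o1: d²=433 > ρ²=9 → inactive
o2: d²=8 ≤ ρ²=9; F_rep = 23·(-2,-2)/8² = (-0.7188,-0.7188)
F = F_att + ΣF_rep = (14.2812,-4.7188)
Δp = p'−p = (1.7852,-0.5898); α = Δx/Fx = (457/256) / (457/32) = 1/8
check: Δy/Fy = (-151/256) / (-151/32) = 1/8 ✓

α = 1/8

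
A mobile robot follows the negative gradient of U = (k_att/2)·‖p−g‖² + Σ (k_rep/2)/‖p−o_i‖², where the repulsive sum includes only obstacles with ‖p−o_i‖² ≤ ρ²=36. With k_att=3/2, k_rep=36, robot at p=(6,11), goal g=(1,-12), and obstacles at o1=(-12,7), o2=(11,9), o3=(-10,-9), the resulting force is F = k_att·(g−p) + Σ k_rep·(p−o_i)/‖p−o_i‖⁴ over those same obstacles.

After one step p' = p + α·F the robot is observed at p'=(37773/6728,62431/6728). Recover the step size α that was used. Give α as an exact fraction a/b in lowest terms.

α = 1/20

F_att = 3/2·(g−p) = 3/2·(-5,-23) = (-7.5000,-34.5000)
o1: d²=340 > ρ²=36 → inactive
o2: d²=29 ≤ ρ²=36; F_rep = 36·(-5,2)/29² = (-0.2140,0.0856)
o3: d²=656 > ρ²=36 → inactive
F = F_att + ΣF_rep = (-7.7140,-34.4144)
Δp = p'−p = (-0.3857,-1.7207); α = Δx/Fx = (-2595/6728) / (-12975/1682) = 1/20
check: Δy/Fy = (-11577/6728) / (-57885/1682) = 1/20 ✓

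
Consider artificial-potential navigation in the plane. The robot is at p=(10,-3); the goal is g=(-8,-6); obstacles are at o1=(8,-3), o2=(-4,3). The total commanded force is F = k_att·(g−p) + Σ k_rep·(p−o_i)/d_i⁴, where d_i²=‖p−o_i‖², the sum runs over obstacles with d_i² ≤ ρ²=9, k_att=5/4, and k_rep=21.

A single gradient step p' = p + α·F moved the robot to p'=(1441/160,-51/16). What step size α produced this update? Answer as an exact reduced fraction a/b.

F_att = 5/4·(g−p) = 5/4·(-18,-3) = (-22.5000,-3.7500)
o1: d²=4 ≤ ρ²=9; F_rep = 21·(2,0)/4² = (2.6250,0.0000)
o2: d²=232 > ρ²=9 → inactive
F = F_att + ΣF_rep = (-19.8750,-3.7500)
Δp = p'−p = (-0.9938,-0.1875); α = Δx/Fx = (-159/160) / (-159/8) = 1/20
check: Δy/Fy = (-3/16) / (-15/4) = 1/20 ✓

α = 1/20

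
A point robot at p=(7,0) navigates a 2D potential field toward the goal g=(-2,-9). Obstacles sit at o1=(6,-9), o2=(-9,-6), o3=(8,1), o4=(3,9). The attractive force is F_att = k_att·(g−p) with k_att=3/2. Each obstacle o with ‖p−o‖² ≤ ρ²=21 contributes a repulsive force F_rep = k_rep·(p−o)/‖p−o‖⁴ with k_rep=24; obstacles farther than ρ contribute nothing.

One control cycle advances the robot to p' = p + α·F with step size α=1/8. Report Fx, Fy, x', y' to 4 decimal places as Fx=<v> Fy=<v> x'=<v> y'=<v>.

Fx=-19.5000 Fy=-19.5000 x'=4.5625 y'=-2.4375

F_att = 3/2·(g−p) = 3/2·(-9,-9) = (-13.5000,-13.5000)
o1: d²=82 > ρ²=21 → inactive
o2: d²=292 > ρ²=21 → inactive
o3: d²=2 ≤ ρ²=21; F_rep = 24·(-1,-1)/2² = (-6.0000,-6.0000)
o4: d²=97 > ρ²=21 → inactive
F = F_att + ΣF_rep = (-19.5000,-19.5000)
p' = p + 1/8·F = (4.5625,-2.4375)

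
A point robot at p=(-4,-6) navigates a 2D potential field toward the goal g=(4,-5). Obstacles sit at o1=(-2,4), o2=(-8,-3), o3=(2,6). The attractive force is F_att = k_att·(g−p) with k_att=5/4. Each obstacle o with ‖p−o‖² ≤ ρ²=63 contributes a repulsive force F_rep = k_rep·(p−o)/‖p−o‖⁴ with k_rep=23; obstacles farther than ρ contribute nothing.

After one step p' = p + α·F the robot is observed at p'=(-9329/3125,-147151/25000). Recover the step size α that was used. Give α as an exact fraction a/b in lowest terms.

F_att = 5/4·(g−p) = 5/4·(8,1) = (10.0000,1.2500)
o1: d²=104 > ρ²=63 → inactive
o2: d²=25 ≤ ρ²=63; F_rep = 23·(4,-3)/25² = (0.1472,-0.1104)
o3: d²=180 > ρ²=63 → inactive
F = F_att + ΣF_rep = (10.1472,1.1396)
Δp = p'−p = (1.0147,0.1140); α = Δx/Fx = (3171/3125) / (6342/625) = 1/10
check: Δy/Fy = (2849/25000) / (2849/2500) = 1/10 ✓

α = 1/10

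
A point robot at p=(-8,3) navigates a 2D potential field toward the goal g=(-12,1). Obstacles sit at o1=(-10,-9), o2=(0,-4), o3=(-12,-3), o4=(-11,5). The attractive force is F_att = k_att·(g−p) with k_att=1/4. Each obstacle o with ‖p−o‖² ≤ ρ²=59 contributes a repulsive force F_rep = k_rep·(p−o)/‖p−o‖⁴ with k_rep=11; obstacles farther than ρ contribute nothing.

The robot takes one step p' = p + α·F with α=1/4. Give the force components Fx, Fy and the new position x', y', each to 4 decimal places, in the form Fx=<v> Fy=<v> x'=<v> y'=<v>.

F_att = 1/4·(g−p) = 1/4·(-4,-2) = (-1.0000,-0.5000)
o1: d²=148 > ρ²=59 → inactive
o2: d²=113 > ρ²=59 → inactive
o3: d²=52 ≤ ρ²=59; F_rep = 11·(4,6)/52² = (0.0163,0.0244)
o4: d²=13 ≤ ρ²=59; F_rep = 11·(3,-2)/13² = (0.1953,-0.1302)
F = F_att + ΣF_rep = (-0.7885,-0.6058)
p' = p + 1/4·F = (-8.1971,2.8486)

Fx=-0.7885 Fy=-0.6058 x'=-8.1971 y'=2.8486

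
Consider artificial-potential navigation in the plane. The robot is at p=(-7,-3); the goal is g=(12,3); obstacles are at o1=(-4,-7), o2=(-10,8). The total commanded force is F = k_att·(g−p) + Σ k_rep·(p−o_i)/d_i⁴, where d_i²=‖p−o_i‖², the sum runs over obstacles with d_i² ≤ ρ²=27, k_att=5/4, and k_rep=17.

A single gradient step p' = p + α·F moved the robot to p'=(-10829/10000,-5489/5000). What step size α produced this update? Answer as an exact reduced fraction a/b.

α = 1/4

F_att = 5/4·(g−p) = 5/4·(19,6) = (23.7500,7.5000)
o1: d²=25 ≤ ρ²=27; F_rep = 17·(-3,4)/25² = (-0.0816,0.1088)
o2: d²=130 > ρ²=27 → inactive
F = F_att + ΣF_rep = (23.6684,7.6088)
Δp = p'−p = (5.9171,1.9022); α = Δx/Fx = (59171/10000) / (59171/2500) = 1/4
check: Δy/Fy = (9511/5000) / (9511/1250) = 1/4 ✓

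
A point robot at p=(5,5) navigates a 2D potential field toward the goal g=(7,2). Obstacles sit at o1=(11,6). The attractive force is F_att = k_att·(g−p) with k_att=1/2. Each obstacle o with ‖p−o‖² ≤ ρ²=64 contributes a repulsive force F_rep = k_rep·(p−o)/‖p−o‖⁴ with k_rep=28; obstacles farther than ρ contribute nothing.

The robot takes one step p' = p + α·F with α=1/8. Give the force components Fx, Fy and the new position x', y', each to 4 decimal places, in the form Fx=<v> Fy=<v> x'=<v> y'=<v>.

Fx=0.8773 Fy=-1.5205 x'=5.1097 y'=4.8099

F_att = 1/2·(g−p) = 1/2·(2,-3) = (1.0000,-1.5000)
o1: d²=37 ≤ ρ²=64; F_rep = 28·(-6,-1)/37² = (-0.1227,-0.0205)
F = F_att + ΣF_rep = (0.8773,-1.5205)
p' = p + 1/8·F = (5.1097,4.8099)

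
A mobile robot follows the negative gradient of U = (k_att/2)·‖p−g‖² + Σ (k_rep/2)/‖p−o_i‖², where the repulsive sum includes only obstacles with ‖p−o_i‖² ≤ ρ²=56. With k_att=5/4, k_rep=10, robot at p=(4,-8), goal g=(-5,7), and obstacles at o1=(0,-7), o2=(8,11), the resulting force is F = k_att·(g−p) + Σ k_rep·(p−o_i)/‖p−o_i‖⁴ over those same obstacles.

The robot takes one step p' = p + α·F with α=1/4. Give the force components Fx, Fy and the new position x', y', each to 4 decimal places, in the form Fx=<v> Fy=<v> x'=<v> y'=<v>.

Fx=-11.1116 Fy=18.7154 x'=1.2221 y'=-3.3212

F_att = 5/4·(g−p) = 5/4·(-9,15) = (-11.2500,18.7500)
o1: d²=17 ≤ ρ²=56; F_rep = 10·(4,-1)/17² = (0.1384,-0.0346)
o2: d²=377 > ρ²=56 → inactive
F = F_att + ΣF_rep = (-11.1116,18.7154)
p' = p + 1/4·F = (1.2221,-3.3212)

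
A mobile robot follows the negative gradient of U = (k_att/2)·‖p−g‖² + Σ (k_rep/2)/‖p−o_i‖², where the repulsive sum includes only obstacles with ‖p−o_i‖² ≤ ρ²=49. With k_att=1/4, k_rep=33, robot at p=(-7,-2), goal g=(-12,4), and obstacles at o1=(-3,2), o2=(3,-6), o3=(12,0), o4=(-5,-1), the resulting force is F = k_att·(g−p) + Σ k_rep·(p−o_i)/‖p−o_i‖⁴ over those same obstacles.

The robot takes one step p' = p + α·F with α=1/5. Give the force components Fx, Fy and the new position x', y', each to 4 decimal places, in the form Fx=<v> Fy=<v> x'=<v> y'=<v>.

F_att = 1/4·(g−p) = 1/4·(-5,6) = (-1.2500,1.5000)
o1: d²=32 ≤ ρ²=49; F_rep = 33·(-4,-4)/32² = (-0.1289,-0.1289)
o2: d²=116 > ρ²=49 → inactive
o3: d²=365 > ρ²=49 → inactive
o4: d²=5 ≤ ρ²=49; F_rep = 33·(-2,-1)/5² = (-2.6400,-1.3200)
F = F_att + ΣF_rep = (-4.0189,0.0511)
p' = p + 1/5·F = (-7.8038,-1.9898)

Fx=-4.0189 Fy=0.0511 x'=-7.8038 y'=-1.9898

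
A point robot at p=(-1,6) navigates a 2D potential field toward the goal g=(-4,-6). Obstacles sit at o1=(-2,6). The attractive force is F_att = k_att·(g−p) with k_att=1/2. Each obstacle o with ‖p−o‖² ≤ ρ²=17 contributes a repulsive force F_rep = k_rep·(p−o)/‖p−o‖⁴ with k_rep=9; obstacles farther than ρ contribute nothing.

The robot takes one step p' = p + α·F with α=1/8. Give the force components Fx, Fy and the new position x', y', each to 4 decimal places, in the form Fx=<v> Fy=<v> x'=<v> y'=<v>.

F_att = 1/2·(g−p) = 1/2·(-3,-12) = (-1.5000,-6.0000)
o1: d²=1 ≤ ρ²=17; F_rep = 9·(1,0)/1² = (9.0000,0.0000)
F = F_att + ΣF_rep = (7.5000,-6.0000)
p' = p + 1/8·F = (-0.0625,5.2500)

Fx=7.5000 Fy=-6.0000 x'=-0.0625 y'=5.2500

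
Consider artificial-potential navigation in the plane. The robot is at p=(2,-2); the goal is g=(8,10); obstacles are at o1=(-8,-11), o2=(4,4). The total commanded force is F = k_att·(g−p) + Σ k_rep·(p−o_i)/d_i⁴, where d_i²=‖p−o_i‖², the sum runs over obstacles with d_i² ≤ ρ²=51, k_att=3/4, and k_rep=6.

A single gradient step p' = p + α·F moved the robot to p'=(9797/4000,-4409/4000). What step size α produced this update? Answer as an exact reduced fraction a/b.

α = 1/10

F_att = 3/4·(g−p) = 3/4·(6,12) = (4.5000,9.0000)
o1: d²=181 > ρ²=51 → inactive
o2: d²=40 ≤ ρ²=51; F_rep = 6·(-2,-6)/40² = (-0.0075,-0.0225)
F = F_att + ΣF_rep = (4.4925,8.9775)
Δp = p'−p = (0.4492,0.8978); α = Δx/Fx = (1797/4000) / (1797/400) = 1/10
check: Δy/Fy = (3591/4000) / (3591/400) = 1/10 ✓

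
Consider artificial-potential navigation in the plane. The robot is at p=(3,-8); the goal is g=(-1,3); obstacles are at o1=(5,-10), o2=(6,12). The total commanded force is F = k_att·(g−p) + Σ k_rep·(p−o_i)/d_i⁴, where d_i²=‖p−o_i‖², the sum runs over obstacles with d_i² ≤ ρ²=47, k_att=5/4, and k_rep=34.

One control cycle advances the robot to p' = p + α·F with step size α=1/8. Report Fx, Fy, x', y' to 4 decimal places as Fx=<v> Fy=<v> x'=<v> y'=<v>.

F_att = 5/4·(g−p) = 5/4·(-4,11) = (-5.0000,13.7500)
o1: d²=8 ≤ ρ²=47; F_rep = 34·(-2,2)/8² = (-1.0625,1.0625)
o2: d²=409 > ρ²=47 → inactive
F = F_att + ΣF_rep = (-6.0625,14.8125)
p' = p + 1/8·F = (2.2422,-6.1484)

Fx=-6.0625 Fy=14.8125 x'=2.2422 y'=-6.1484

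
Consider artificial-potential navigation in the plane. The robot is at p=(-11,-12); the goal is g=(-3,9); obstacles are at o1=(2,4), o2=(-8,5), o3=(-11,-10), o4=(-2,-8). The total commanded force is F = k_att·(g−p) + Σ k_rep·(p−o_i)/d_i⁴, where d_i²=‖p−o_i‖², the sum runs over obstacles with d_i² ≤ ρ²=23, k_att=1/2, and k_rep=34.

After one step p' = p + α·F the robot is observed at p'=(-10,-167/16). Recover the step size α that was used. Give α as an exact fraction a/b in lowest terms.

F_att = 1/2·(g−p) = 1/2·(8,21) = (4.0000,10.5000)
o1: d²=425 > ρ²=23 → inactive
o2: d²=298 > ρ²=23 → inactive
o3: d²=4 ≤ ρ²=23; F_rep = 34·(0,-2)/4² = (0.0000,-4.2500)
o4: d²=97 > ρ²=23 → inactive
F = F_att + ΣF_rep = (4.0000,6.2500)
Δp = p'−p = (1.0000,1.5625); α = Δx/Fx = (1) / (4) = 1/4
check: Δy/Fy = (25/16) / (25/4) = 1/4 ✓

α = 1/4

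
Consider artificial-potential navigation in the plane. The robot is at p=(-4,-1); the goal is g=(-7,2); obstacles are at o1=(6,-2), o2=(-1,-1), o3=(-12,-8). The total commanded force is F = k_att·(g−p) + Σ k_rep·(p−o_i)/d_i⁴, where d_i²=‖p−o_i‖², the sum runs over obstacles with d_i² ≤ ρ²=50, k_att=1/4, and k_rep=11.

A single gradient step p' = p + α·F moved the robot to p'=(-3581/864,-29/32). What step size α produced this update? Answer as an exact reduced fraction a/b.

F_att = 1/4·(g−p) = 1/4·(-3,3) = (-0.7500,0.7500)
o1: d²=101 > ρ²=50 → inactive
o2: d²=9 ≤ ρ²=50; F_rep = 11·(-3,0)/9² = (-0.4074,0.0000)
o3: d²=113 > ρ²=50 → inactive
F = F_att + ΣF_rep = (-1.1574,0.7500)
Δp = p'−p = (-0.1447,0.0938); α = Δx/Fx = (-125/864) / (-125/108) = 1/8
check: Δy/Fy = (3/32) / (3/4) = 1/8 ✓

α = 1/8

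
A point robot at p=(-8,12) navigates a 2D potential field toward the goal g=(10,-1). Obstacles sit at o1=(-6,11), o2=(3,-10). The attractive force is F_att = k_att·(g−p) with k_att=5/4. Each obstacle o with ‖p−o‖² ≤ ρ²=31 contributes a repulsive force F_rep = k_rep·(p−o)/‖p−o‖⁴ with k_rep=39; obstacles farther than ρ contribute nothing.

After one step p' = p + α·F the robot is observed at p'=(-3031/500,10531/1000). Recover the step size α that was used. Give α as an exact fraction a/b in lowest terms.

F_att = 5/4·(g−p) = 5/4·(18,-13) = (22.5000,-16.2500)
o1: d²=5 ≤ ρ²=31; F_rep = 39·(-2,1)/5² = (-3.1200,1.5600)
o2: d²=605 > ρ²=31 → inactive
F = F_att + ΣF_rep = (19.3800,-14.6900)
Δp = p'−p = (1.9380,-1.4690); α = Δx/Fx = (969/500) / (969/50) = 1/10
check: Δy/Fy = (-1469/1000) / (-1469/100) = 1/10 ✓

α = 1/10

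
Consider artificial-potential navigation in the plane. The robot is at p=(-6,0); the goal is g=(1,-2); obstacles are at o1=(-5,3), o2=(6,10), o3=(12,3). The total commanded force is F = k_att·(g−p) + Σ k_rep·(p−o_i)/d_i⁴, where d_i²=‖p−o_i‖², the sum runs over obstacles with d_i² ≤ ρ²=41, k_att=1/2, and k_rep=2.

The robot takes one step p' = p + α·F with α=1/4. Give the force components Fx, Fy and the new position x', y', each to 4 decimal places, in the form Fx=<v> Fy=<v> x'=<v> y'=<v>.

Fx=3.4800 Fy=-1.0600 x'=-5.1300 y'=-0.2650

F_att = 1/2·(g−p) = 1/2·(7,-2) = (3.5000,-1.0000)
o1: d²=10 ≤ ρ²=41; F_rep = 2·(-1,-3)/10² = (-0.0200,-0.0600)
o2: d²=244 > ρ²=41 → inactive
o3: d²=333 > ρ²=41 → inactive
F = F_att + ΣF_rep = (3.4800,-1.0600)
p' = p + 1/4·F = (-5.1300,-0.2650)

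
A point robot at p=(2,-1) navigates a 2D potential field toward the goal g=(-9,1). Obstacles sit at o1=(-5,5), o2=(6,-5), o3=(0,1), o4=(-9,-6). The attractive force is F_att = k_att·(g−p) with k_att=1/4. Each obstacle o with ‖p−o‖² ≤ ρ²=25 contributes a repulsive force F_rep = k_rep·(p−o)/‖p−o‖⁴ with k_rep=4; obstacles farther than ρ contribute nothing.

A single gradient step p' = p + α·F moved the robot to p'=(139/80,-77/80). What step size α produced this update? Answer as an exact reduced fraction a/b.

F_att = 1/4·(g−p) = 1/4·(-11,2) = (-2.7500,0.5000)
o1: d²=85 > ρ²=25 → inactive
o2: d²=32 > ρ²=25 → inactive
o3: d²=8 ≤ ρ²=25; F_rep = 4·(2,-2)/8² = (0.1250,-0.1250)
o4: d²=146 > ρ²=25 → inactive
F = F_att + ΣF_rep = (-2.6250,0.3750)
Δp = p'−p = (-0.2625,0.0375); α = Δx/Fx = (-21/80) / (-21/8) = 1/10
check: Δy/Fy = (3/80) / (3/8) = 1/10 ✓

α = 1/10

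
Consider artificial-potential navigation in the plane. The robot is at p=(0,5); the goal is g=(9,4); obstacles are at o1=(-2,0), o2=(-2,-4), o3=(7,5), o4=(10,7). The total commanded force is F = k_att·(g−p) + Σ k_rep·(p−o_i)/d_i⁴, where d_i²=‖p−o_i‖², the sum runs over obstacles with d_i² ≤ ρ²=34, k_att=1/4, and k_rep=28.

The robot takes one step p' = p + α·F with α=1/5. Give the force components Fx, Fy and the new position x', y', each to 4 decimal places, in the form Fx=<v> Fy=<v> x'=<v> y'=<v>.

F_att = 1/4·(g−p) = 1/4·(9,-1) = (2.2500,-0.2500)
o1: d²=29 ≤ ρ²=34; F_rep = 28·(2,5)/29² = (0.0666,0.1665)
o2: d²=85 > ρ²=34 → inactive
o3: d²=49 > ρ²=34 → inactive
o4: d²=104 > ρ²=34 → inactive
F = F_att + ΣF_rep = (2.3166,-0.0835)
p' = p + 1/5·F = (0.4633,4.9833)

Fx=2.3166 Fy=-0.0835 x'=0.4633 y'=4.9833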